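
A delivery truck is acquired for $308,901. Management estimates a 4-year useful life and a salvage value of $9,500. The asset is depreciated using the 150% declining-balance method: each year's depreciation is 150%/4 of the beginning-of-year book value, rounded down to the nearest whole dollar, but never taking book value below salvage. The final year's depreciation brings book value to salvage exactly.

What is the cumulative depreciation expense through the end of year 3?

$233,485

Depreciable base = $308,901 − $9,500 = $299,401.
Year 1: ⌊$308,901 × 150%/4⌋ = $115,837. Book value $193,064.
Year 2: ⌊$193,064 × 150%/4⌋ = $72,399. Book value $120,665.
Year 3: ⌊$120,665 × 150%/4⌋ = $45,249. Book value $75,416.
Accumulated through year 3 = $308,901 − $75,416 = $233,485.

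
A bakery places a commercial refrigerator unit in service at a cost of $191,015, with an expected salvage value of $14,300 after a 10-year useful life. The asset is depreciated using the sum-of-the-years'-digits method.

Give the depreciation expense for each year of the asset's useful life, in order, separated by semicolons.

$32,130; $28,917; $25,704; $22,491; $19,278; $16,065; $12,852; $9,639; $6,426; $3,213

Depreciable base = $191,015 − $14,300 = $176,715.
Sum of the years' digits = 10+9+8+7+6+5+4+3+2+1 = 55.
Year 1: $176,715 × 10/55 = $32,130. Book value $158,885.
Year 2: $176,715 × 9/55 = $28,917. Book value $129,968.
Year 3: $176,715 × 8/55 = $25,704. Book value $104,264.
Year 4: $176,715 × 7/55 = $22,491. Book value $81,773.
Year 5: $176,715 × 6/55 = $19,278. Book value $62,495.
Year 6: $176,715 × 5/55 = $16,065. Book value $46,430.
Year 7: $176,715 × 4/55 = $12,852. Book value $33,578.
Year 8: $176,715 × 3/55 = $9,639. Book value $23,939.
Year 9: $176,715 × 2/55 = $6,426. Book value $17,513.
Year 10: $176,715 × 1/55 = $3,213. Book value $14,300.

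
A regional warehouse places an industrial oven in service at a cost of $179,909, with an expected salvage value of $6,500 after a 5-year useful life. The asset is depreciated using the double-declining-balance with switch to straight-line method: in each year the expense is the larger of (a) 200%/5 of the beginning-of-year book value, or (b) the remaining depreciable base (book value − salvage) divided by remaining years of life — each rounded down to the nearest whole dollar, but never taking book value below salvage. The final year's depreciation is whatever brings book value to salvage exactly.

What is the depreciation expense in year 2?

Depreciable base = $179,909 − $6,500 = $173,409.
Year 1: DB = ⌊$179,909 × 200%/5⌋ = $71,963; SL = ⌊$173,409/5⌋ = $34,681 → take DB $71,963. Book value $107,946.
Year 2: DB = ⌊$107,946 × 200%/5⌋ = $43,178; SL = ⌊$101,446/4⌋ = $25,361 → take DB $43,178. Book value $64,768.

$43,178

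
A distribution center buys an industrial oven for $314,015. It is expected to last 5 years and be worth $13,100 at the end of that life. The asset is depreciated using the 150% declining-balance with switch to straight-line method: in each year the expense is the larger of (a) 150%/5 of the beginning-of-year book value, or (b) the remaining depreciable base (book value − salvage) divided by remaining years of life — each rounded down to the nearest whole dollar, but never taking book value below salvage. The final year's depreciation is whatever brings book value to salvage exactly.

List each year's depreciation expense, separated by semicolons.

$94,204; $65,943; $46,922; $46,923; $46,923

Depreciable base = $314,015 − $13,100 = $300,915.
Year 1: DB = ⌊$314,015 × 150%/5⌋ = $94,204; SL = ⌊$300,915/5⌋ = $60,183 → take DB $94,204. Book value $219,811.
Year 2: DB = ⌊$219,811 × 150%/5⌋ = $65,943; SL = ⌊$206,711/4⌋ = $51,677 → take DB $65,943. Book value $153,868.
Year 3: DB = ⌊$153,868 × 150%/5⌋ = $46,160; SL = ⌊$140,768/3⌋ = $46,922 → take SL $46,922. Book value $106,946.
Year 4: DB = ⌊$106,946 × 150%/5⌋ = $32,083; SL = ⌊$93,846/2⌋ = $46,923 → take SL $46,923. Book value $60,023.
Year 5 (final): $60,023 − $13,100 = $46,923. Book value $13,100.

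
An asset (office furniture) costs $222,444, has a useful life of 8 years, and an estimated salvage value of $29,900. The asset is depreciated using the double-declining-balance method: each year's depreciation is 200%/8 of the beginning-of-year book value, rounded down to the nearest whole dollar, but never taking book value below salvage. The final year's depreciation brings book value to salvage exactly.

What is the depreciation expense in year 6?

$13,197

Depreciable base = $222,444 − $29,900 = $192,544.
Year 1: ⌊$222,444 × 200%/8⌋ = $55,611. Book value $166,833.
Year 2: ⌊$166,833 × 200%/8⌋ = $41,708. Book value $125,125.
Year 3: ⌊$125,125 × 200%/8⌋ = $31,281. Book value $93,844.
Year 4: ⌊$93,844 × 200%/8⌋ = $23,461. Book value $70,383.
Year 5: ⌊$70,383 × 200%/8⌋ = $17,595. Book value $52,788.
Year 6: ⌊$52,788 × 200%/8⌋ = $13,197. Book value $39,591.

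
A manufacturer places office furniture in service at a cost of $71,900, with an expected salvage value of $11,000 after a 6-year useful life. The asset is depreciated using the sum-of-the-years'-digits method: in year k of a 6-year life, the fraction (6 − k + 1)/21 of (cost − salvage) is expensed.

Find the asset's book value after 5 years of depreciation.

$13,900

Depreciable base = $71,900 − $11,000 = $60,900.
Sum of the years' digits = 6+5+4+3+2+1 = 21.
Year 1: $60,900 × 6/21 = $17,400. Book value $54,500.
Year 2: $60,900 × 5/21 = $14,500. Book value $40,000.
Year 3: $60,900 × 4/21 = $11,600. Book value $28,400.
Year 4: $60,900 × 3/21 = $8,700. Book value $19,700.
Year 5: $60,900 × 2/21 = $5,800. Book value $13,900.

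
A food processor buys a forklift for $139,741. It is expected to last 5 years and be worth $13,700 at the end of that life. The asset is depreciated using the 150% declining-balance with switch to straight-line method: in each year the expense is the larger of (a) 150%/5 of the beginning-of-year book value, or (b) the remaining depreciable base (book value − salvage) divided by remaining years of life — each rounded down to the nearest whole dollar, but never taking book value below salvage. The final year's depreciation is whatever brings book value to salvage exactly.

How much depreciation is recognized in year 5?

Depreciable base = $139,741 − $13,700 = $126,041.
Year 1: DB = ⌊$139,741 × 150%/5⌋ = $41,922; SL = ⌊$126,041/5⌋ = $25,208 → take DB $41,922. Book value $97,819.
Year 2: DB = ⌊$97,819 × 150%/5⌋ = $29,345; SL = ⌊$84,119/4⌋ = $21,029 → take DB $29,345. Book value $68,474.
Year 3: DB = ⌊$68,474 × 150%/5⌋ = $20,542; SL = ⌊$54,774/3⌋ = $18,258 → take DB $20,542. Book value $47,932.
Year 4: DB = ⌊$47,932 × 150%/5⌋ = $14,379; SL = ⌊$34,232/2⌋ = $17,116 → take SL $17,116. Book value $30,816.
Year 5 (final): $30,816 − $13,700 = $17,116. Book value $13,700.

$17,116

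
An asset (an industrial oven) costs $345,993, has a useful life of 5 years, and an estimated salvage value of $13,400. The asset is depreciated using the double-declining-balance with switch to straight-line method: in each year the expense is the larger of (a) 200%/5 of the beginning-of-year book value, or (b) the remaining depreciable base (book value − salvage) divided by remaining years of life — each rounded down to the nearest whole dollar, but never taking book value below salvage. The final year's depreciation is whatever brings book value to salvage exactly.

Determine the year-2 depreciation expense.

$83,038

Depreciable base = $345,993 − $13,400 = $332,593.
Year 1: DB = ⌊$345,993 × 200%/5⌋ = $138,397; SL = ⌊$332,593/5⌋ = $66,518 → take DB $138,397. Book value $207,596.
Year 2: DB = ⌊$207,596 × 200%/5⌋ = $83,038; SL = ⌊$194,196/4⌋ = $48,549 → take DB $83,038. Book value $124,558.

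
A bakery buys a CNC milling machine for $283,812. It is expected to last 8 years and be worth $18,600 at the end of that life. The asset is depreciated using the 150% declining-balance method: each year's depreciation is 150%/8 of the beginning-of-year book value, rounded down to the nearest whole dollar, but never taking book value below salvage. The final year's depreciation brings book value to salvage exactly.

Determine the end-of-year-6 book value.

Depreciable base = $283,812 − $18,600 = $265,212.
Year 1: ⌊$283,812 × 150%/8⌋ = $53,214. Book value $230,598.
Year 2: ⌊$230,598 × 150%/8⌋ = $43,237. Book value $187,361.
Year 3: ⌊$187,361 × 150%/8⌋ = $35,130. Book value $152,231.
Year 4: ⌊$152,231 × 150%/8⌋ = $28,543. Book value $123,688.
Year 5: ⌊$123,688 × 150%/8⌋ = $23,191. Book value $100,497.
Year 6: ⌊$100,497 × 150%/8⌋ = $18,843. Book value $81,654.

$81,654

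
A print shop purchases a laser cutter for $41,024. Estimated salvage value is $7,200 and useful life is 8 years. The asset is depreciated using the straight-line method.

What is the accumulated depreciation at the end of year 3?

Depreciable base = $41,024 − $7,200 = $33,824.
Annual expense = $33,824 / 8 = $4,228.
End of year 1: book value $36,796.
End of year 2: book value $32,568.
End of year 3: book value $28,340.
Accumulated through year 3 = $41,024 − $28,340 = $12,684.

$12,684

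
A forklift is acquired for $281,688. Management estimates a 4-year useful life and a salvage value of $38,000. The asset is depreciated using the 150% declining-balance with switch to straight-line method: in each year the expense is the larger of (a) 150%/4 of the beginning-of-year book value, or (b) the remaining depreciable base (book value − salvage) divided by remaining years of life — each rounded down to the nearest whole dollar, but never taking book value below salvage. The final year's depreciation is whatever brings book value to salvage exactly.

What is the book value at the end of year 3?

$68,772

Depreciable base = $281,688 − $38,000 = $243,688.
Year 1: DB = ⌊$281,688 × 150%/4⌋ = $105,633; SL = ⌊$243,688/4⌋ = $60,922 → take DB $105,633. Book value $176,055.
Year 2: DB = ⌊$176,055 × 150%/4⌋ = $66,020; SL = ⌊$138,055/3⌋ = $46,018 → take DB $66,020. Book value $110,035.
Year 3: DB = ⌊$110,035 × 150%/4⌋ = $41,263; SL = ⌊$72,035/2⌋ = $36,017 → take DB $41,263. Book value $68,772.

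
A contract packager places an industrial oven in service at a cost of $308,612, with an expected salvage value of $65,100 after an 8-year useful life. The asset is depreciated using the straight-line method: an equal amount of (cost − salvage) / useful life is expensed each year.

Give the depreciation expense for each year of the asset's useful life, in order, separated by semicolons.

Depreciable base = $308,612 − $65,100 = $243,512.
Annual expense = $243,512 / 8 = $30,439.
End of year 1: book value $278,173.
End of year 2: book value $247,734.
End of year 3: book value $217,295.
End of year 4: book value $186,856.
End of year 5: book value $156,417.
End of year 6: book value $125,978.
End of year 7: book value $95,539.
End of year 8: book value $65,100.

$30,439; $30,439; $30,439; $30,439; $30,439; $30,439; $30,439; $30,439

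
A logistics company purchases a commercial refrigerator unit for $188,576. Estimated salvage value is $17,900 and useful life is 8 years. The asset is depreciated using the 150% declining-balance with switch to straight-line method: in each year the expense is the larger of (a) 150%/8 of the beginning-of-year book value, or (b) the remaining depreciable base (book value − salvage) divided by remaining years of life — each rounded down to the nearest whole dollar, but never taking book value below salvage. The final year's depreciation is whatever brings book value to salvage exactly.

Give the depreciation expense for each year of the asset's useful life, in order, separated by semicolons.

Depreciable base = $188,576 − $17,900 = $170,676.
Year 1: DB = ⌊$188,576 × 150%/8⌋ = $35,358; SL = ⌊$170,676/8⌋ = $21,334 → take DB $35,358. Book value $153,218.
Year 2: DB = ⌊$153,218 × 150%/8⌋ = $28,728; SL = ⌊$135,318/7⌋ = $19,331 → take DB $28,728. Book value $124,490.
Year 3: DB = ⌊$124,490 × 150%/8⌋ = $23,341; SL = ⌊$106,590/6⌋ = $17,765 → take DB $23,341. Book value $101,149.
Year 4: DB = ⌊$101,149 × 150%/8⌋ = $18,965; SL = ⌊$83,249/5⌋ = $16,649 → take DB $18,965. Book value $82,184.
Year 5: DB = ⌊$82,184 × 150%/8⌋ = $15,409; SL = ⌊$64,284/4⌋ = $16,071 → take SL $16,071. Book value $66,113.
Year 6: DB = ⌊$66,113 × 150%/8⌋ = $12,396; SL = ⌊$48,213/3⌋ = $16,071 → take SL $16,071. Book value $50,042.
Year 7: DB = ⌊$50,042 × 150%/8⌋ = $9,382; SL = ⌊$32,142/2⌋ = $16,071 → take SL $16,071. Book value $33,971.
Year 8 (final): $33,971 − $17,900 = $16,071. Book value $17,900.

$35,358; $28,728; $23,341; $18,965; $16,071; $16,071; $16,071; $16,071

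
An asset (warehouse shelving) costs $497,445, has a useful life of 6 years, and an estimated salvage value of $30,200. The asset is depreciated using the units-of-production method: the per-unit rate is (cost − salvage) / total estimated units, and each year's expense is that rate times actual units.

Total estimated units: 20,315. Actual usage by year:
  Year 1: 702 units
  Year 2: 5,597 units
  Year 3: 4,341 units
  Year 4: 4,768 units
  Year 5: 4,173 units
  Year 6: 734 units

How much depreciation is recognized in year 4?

$109,664

Depreciable base = $497,445 − $30,200 = $467,245.
Rate = $467,245 / 20,315 units = $23 per unit.
Year 1: 702 × $23 = $16,146. Book value $481,299.
Year 2: 5,597 × $23 = $128,731. Book value $352,568.
Year 3: 4,341 × $23 = $99,843. Book value $252,725.
Year 4: 4,768 × $23 = $109,664. Book value $143,061.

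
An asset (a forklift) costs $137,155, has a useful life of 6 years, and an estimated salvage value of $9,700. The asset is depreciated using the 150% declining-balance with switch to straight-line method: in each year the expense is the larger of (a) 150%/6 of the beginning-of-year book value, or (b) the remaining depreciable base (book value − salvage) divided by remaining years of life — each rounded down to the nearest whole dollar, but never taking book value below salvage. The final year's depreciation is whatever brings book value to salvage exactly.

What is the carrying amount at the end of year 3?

$57,864

Depreciable base = $137,155 − $9,700 = $127,455.
Year 1: DB = ⌊$137,155 × 150%/6⌋ = $34,288; SL = ⌊$127,455/6⌋ = $21,242 → take DB $34,288. Book value $102,867.
Year 2: DB = ⌊$102,867 × 150%/6⌋ = $25,716; SL = ⌊$93,167/5⌋ = $18,633 → take DB $25,716. Book value $77,151.
Year 3: DB = ⌊$77,151 × 150%/6⌋ = $19,287; SL = ⌊$67,451/4⌋ = $16,862 → take DB $19,287. Book value $57,864.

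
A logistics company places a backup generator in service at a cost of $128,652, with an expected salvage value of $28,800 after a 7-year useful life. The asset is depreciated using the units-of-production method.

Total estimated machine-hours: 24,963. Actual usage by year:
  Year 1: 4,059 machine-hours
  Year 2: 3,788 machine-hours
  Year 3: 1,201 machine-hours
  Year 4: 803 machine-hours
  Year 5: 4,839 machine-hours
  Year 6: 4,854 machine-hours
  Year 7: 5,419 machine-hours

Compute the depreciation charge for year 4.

$3,212

Depreciable base = $128,652 − $28,800 = $99,852.
Rate = $99,852 / 24,963 machine-hours = $4 per machine-hour.
Year 1: 4,059 × $4 = $16,236. Book value $112,416.
Year 2: 3,788 × $4 = $15,152. Book value $97,264.
Year 3: 1,201 × $4 = $4,804. Book value $92,460.
Year 4: 803 × $4 = $3,212. Book value $89,248.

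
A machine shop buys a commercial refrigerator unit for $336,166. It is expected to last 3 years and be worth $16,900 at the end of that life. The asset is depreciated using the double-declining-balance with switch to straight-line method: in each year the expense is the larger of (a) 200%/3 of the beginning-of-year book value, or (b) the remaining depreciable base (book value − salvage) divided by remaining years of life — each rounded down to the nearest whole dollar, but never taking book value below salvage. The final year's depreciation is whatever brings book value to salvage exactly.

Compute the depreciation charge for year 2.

Depreciable base = $336,166 − $16,900 = $319,266.
Year 1: DB = ⌊$336,166 × 200%/3⌋ = $224,110; SL = ⌊$319,266/3⌋ = $106,422 → take DB $224,110. Book value $112,056.
Year 2: DB = ⌊$112,056 × 200%/3⌋ = $74,704; SL = ⌊$95,156/2⌋ = $47,578 → take DB $74,704. Book value $37,352.

$74,704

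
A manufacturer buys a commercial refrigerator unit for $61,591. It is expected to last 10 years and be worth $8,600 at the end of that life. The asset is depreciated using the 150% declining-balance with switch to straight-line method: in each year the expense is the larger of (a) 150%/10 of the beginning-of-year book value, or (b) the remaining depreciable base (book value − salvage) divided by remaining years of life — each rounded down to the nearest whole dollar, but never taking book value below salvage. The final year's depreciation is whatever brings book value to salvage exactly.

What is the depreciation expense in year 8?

Depreciable base = $61,591 − $8,600 = $52,991.
Year 1: DB = ⌊$61,591 × 150%/10⌋ = $9,238; SL = ⌊$52,991/10⌋ = $5,299 → take DB $9,238. Book value $52,353.
Year 2: DB = ⌊$52,353 × 150%/10⌋ = $7,852; SL = ⌊$43,753/9⌋ = $4,861 → take DB $7,852. Book value $44,501.
Year 3: DB = ⌊$44,501 × 150%/10⌋ = $6,675; SL = ⌊$35,901/8⌋ = $4,487 → take DB $6,675. Book value $37,826.
Year 4: DB = ⌊$37,826 × 150%/10⌋ = $5,673; SL = ⌊$29,226/7⌋ = $4,175 → take DB $5,673. Book value $32,153.
Year 5: DB = ⌊$32,153 × 150%/10⌋ = $4,822; SL = ⌊$23,553/6⌋ = $3,925 → take DB $4,822. Book value $27,331.
Year 6: DB = ⌊$27,331 × 150%/10⌋ = $4,099; SL = ⌊$18,731/5⌋ = $3,746 → take DB $4,099. Book value $23,232.
Year 7: DB = ⌊$23,232 × 150%/10⌋ = $3,484; SL = ⌊$14,632/4⌋ = $3,658 → take SL $3,658. Book value $19,574.
Year 8: DB = ⌊$19,574 × 150%/10⌋ = $2,936; SL = ⌊$10,974/3⌋ = $3,658 → take SL $3,658. Book value $15,916.

$3,658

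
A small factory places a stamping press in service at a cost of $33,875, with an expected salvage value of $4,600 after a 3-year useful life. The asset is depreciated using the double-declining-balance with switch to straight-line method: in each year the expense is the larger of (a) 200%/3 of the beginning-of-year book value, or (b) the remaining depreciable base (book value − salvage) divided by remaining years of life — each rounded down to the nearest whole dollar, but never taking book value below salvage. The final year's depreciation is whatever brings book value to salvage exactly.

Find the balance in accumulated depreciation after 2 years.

$29,275

Depreciable base = $33,875 − $4,600 = $29,275.
Year 1: DB = ⌊$33,875 × 200%/3⌋ = $22,583; SL = ⌊$29,275/3⌋ = $9,758 → take DB $22,583. Book value $11,292.
Year 2: DB = ⌊$11,292 × 200%/3⌋ = $7,528; SL = ⌊$6,692/2⌋ = $3,346 → take DB $7,528, capped at $6,692. Book value $4,600.
Accumulated through year 2 = $33,875 − $4,600 = $29,275.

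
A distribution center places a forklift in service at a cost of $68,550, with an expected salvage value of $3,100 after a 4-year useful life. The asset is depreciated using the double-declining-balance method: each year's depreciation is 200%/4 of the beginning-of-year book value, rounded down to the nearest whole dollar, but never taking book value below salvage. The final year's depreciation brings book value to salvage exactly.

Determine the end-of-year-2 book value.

$17,138

Depreciable base = $68,550 − $3,100 = $65,450.
Year 1: ⌊$68,550 × 200%/4⌋ = $34,275. Book value $34,275.
Year 2: ⌊$34,275 × 200%/4⌋ = $17,137. Book value $17,138.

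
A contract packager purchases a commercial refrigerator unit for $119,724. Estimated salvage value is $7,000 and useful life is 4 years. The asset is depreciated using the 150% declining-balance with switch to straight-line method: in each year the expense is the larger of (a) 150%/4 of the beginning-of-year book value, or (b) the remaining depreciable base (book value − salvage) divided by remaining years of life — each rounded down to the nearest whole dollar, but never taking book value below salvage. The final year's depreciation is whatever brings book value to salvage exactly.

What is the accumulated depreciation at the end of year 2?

Depreciable base = $119,724 − $7,000 = $112,724.
Year 1: DB = ⌊$119,724 × 150%/4⌋ = $44,896; SL = ⌊$112,724/4⌋ = $28,181 → take DB $44,896. Book value $74,828.
Year 2: DB = ⌊$74,828 × 150%/4⌋ = $28,060; SL = ⌊$67,828/3⌋ = $22,609 → take DB $28,060. Book value $46,768.
Accumulated through year 2 = $119,724 − $46,768 = $72,956.

$72,956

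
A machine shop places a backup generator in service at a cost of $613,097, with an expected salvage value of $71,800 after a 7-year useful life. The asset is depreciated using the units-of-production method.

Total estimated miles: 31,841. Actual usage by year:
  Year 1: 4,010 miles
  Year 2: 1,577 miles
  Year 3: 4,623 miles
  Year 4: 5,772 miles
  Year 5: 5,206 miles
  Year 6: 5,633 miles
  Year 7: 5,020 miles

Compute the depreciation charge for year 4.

Depreciable base = $613,097 − $71,800 = $541,297.
Rate = $541,297 / 31,841 miles = $17 per mile.
Year 1: 4,010 × $17 = $68,170. Book value $544,927.
Year 2: 1,577 × $17 = $26,809. Book value $518,118.
Year 3: 4,623 × $17 = $78,591. Book value $439,527.
Year 4: 5,772 × $17 = $98,124. Book value $341,403.

$98,124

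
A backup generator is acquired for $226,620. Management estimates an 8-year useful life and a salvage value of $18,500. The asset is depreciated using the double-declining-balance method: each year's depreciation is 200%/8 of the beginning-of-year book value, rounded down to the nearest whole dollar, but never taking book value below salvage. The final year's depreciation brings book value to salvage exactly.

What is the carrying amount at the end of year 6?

$40,335

Depreciable base = $226,620 − $18,500 = $208,120.
Year 1: ⌊$226,620 × 200%/8⌋ = $56,655. Book value $169,965.
Year 2: ⌊$169,965 × 200%/8⌋ = $42,491. Book value $127,474.
Year 3: ⌊$127,474 × 200%/8⌋ = $31,868. Book value $95,606.
Year 4: ⌊$95,606 × 200%/8⌋ = $23,901. Book value $71,705.
Year 5: ⌊$71,705 × 200%/8⌋ = $17,926. Book value $53,779.
Year 6: ⌊$53,779 × 200%/8⌋ = $13,444. Book value $40,335.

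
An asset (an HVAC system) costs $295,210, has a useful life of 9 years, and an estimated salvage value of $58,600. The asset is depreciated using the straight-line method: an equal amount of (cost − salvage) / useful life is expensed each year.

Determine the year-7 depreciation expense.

$26,290

Depreciable base = $295,210 − $58,600 = $236,610.
Annual expense = $236,610 / 9 = $26,290.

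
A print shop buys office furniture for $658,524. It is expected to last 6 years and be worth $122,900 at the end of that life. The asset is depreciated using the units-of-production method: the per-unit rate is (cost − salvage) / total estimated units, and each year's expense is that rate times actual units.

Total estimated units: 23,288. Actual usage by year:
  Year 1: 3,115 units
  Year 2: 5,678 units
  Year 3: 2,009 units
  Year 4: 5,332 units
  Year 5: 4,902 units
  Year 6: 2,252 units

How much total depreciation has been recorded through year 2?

Depreciable base = $658,524 − $122,900 = $535,624.
Rate = $535,624 / 23,288 units = $23 per unit.
Year 1: 3,115 × $23 = $71,645. Book value $586,879.
Year 2: 5,678 × $23 = $130,594. Book value $456,285.
Accumulated through year 2 = $658,524 − $456,285 = $202,239.

$202,239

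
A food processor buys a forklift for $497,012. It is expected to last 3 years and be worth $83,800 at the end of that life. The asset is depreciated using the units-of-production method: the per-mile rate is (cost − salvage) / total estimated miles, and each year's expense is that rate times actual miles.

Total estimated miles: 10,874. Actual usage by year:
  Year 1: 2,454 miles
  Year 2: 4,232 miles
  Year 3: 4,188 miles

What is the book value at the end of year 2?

$242,944

Depreciable base = $497,012 − $83,800 = $413,212.
Rate = $413,212 / 10,874 miles = $38 per mile.
Year 1: 2,454 × $38 = $93,252. Book value $403,760.
Year 2: 4,232 × $38 = $160,816. Book value $242,944.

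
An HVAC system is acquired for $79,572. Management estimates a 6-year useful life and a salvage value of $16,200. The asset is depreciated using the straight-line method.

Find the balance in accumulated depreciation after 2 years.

$21,124

Depreciable base = $79,572 − $16,200 = $63,372.
Annual expense = $63,372 / 6 = $10,562.
End of year 1: book value $69,010.
End of year 2: book value $58,448.
Accumulated through year 2 = $79,572 − $58,448 = $21,124.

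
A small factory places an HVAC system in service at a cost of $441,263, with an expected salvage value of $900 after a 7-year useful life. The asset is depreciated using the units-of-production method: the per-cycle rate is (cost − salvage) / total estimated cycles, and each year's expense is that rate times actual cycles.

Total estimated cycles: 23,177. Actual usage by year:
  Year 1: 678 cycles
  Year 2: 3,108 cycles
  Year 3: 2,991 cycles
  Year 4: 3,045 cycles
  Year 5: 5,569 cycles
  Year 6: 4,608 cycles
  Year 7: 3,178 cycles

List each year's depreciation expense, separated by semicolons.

Depreciable base = $441,263 − $900 = $440,363.
Rate = $440,363 / 23,177 cycles = $19 per cycle.
Year 1: 678 × $19 = $12,882. Book value $428,381.
Year 2: 3,108 × $19 = $59,052. Book value $369,329.
Year 3: 2,991 × $19 = $56,829. Book value $312,500.
Year 4: 3,045 × $19 = $57,855. Book value $254,645.
Year 5: 5,569 × $19 = $105,811. Book value $148,834.
Year 6: 4,608 × $19 = $87,552. Book value $61,282.
Year 7: 3,178 × $19 = $60,382. Book value $900.

$12,882; $59,052; $56,829; $57,855; $105,811; $87,552; $60,382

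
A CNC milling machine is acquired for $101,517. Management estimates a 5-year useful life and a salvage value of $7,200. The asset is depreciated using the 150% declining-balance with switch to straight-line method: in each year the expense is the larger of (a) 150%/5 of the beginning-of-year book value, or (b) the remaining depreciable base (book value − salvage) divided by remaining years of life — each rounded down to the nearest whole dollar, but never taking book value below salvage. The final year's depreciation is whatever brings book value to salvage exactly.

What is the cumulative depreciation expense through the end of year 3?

Depreciable base = $101,517 − $7,200 = $94,317.
Year 1: DB = ⌊$101,517 × 150%/5⌋ = $30,455; SL = ⌊$94,317/5⌋ = $18,863 → take DB $30,455. Book value $71,062.
Year 2: DB = ⌊$71,062 × 150%/5⌋ = $21,318; SL = ⌊$63,862/4⌋ = $15,965 → take DB $21,318. Book value $49,744.
Year 3: DB = ⌊$49,744 × 150%/5⌋ = $14,923; SL = ⌊$42,544/3⌋ = $14,181 → take DB $14,923. Book value $34,821.
Accumulated through year 3 = $101,517 − $34,821 = $66,696.

$66,696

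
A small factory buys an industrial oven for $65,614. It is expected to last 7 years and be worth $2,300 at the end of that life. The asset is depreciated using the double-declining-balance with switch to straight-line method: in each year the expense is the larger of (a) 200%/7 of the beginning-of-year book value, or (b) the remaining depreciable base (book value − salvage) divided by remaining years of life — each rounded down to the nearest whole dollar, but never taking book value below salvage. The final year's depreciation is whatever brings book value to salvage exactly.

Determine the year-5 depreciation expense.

$4,927

Depreciable base = $65,614 − $2,300 = $63,314.
Year 1: DB = ⌊$65,614 × 200%/7⌋ = $18,746; SL = ⌊$63,314/7⌋ = $9,044 → take DB $18,746. Book value $46,868.
Year 2: DB = ⌊$46,868 × 200%/7⌋ = $13,390; SL = ⌊$44,568/6⌋ = $7,428 → take DB $13,390. Book value $33,478.
Year 3: DB = ⌊$33,478 × 200%/7⌋ = $9,565; SL = ⌊$31,178/5⌋ = $6,235 → take DB $9,565. Book value $23,913.
Year 4: DB = ⌊$23,913 × 200%/7⌋ = $6,832; SL = ⌊$21,613/4⌋ = $5,403 → take DB $6,832. Book value $17,081.
Year 5: DB = ⌊$17,081 × 200%/7⌋ = $4,880; SL = ⌊$14,781/3⌋ = $4,927 → take SL $4,927. Book value $12,154.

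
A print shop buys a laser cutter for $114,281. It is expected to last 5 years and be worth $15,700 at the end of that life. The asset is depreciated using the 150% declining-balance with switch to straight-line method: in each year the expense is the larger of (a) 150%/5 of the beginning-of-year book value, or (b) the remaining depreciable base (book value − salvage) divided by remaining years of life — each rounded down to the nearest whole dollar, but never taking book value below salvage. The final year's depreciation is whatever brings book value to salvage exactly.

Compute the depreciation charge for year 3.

$16,799

Depreciable base = $114,281 − $15,700 = $98,581.
Year 1: DB = ⌊$114,281 × 150%/5⌋ = $34,284; SL = ⌊$98,581/5⌋ = $19,716 → take DB $34,284. Book value $79,997.
Year 2: DB = ⌊$79,997 × 150%/5⌋ = $23,999; SL = ⌊$64,297/4⌋ = $16,074 → take DB $23,999. Book value $55,998.
Year 3: DB = ⌊$55,998 × 150%/5⌋ = $16,799; SL = ⌊$40,298/3⌋ = $13,432 → take DB $16,799. Book value $39,199.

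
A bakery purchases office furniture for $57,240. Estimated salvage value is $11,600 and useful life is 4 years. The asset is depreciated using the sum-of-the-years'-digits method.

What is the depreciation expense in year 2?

Depreciable base = $57,240 − $11,600 = $45,640.
Sum of the years' digits = 4+3+2+1 = 10.
Year 1: $45,640 × 4/10 = $18,256. Book value $38,984.
Year 2: $45,640 × 3/10 = $13,692. Book value $25,292.

$13,692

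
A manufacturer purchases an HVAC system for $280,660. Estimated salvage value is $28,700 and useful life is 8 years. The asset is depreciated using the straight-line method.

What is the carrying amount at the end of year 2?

$217,670

Depreciable base = $280,660 − $28,700 = $251,960.
Annual expense = $251,960 / 8 = $31,495.
End of year 1: book value $249,165.
End of year 2: book value $217,670.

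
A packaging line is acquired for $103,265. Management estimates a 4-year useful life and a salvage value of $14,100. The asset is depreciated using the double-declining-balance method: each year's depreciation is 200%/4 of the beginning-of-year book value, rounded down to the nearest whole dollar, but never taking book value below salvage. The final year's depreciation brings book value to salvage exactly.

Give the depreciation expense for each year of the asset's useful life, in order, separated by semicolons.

$51,632; $25,816; $11,717; $0

Depreciable base = $103,265 − $14,100 = $89,165.
Year 1: ⌊$103,265 × 200%/4⌋ = $51,632. Book value $51,633.
Year 2: ⌊$51,633 × 200%/4⌋ = $25,816. Book value $25,817.
Year 3: ⌊$25,817 × 200%/4⌋ = $12,908, capped at $11,717. Book value $14,100.
Year 4 (final): $14,100 − $14,100 = $0. Book value $14,100.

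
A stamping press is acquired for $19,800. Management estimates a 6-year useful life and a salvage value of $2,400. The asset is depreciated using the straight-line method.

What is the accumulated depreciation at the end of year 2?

$5,800

Depreciable base = $19,800 − $2,400 = $17,400.
Annual expense = $17,400 / 6 = $2,900.
End of year 1: book value $16,900.
End of year 2: book value $14,000.
Accumulated through year 2 = $19,800 − $14,000 = $5,800.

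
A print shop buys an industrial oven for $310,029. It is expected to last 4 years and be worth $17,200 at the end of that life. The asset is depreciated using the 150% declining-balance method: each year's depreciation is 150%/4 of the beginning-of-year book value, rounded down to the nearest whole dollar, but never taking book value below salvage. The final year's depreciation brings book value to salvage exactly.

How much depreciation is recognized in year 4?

Depreciable base = $310,029 − $17,200 = $292,829.
Year 1: ⌊$310,029 × 150%/4⌋ = $116,260. Book value $193,769.
Year 2: ⌊$193,769 × 150%/4⌋ = $72,663. Book value $121,106.
Year 3: ⌊$121,106 × 150%/4⌋ = $45,414. Book value $75,692.
Year 4 (final): $75,692 − $17,200 = $58,492. Book value $17,200.

$58,492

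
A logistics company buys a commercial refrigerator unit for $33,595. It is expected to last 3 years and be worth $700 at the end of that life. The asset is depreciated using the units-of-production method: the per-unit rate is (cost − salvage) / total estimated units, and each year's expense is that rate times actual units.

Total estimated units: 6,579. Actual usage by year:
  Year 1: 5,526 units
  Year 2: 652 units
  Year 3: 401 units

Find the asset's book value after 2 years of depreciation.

$2,705

Depreciable base = $33,595 − $700 = $32,895.
Rate = $32,895 / 6,579 units = $5 per unit.
Year 1: 5,526 × $5 = $27,630. Book value $5,965.
Year 2: 652 × $5 = $3,260. Book value $2,705.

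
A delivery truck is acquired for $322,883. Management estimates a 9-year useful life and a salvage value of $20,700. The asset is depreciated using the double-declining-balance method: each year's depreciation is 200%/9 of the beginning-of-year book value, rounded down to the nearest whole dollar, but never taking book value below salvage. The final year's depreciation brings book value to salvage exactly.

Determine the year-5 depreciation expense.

$26,257

Depreciable base = $322,883 − $20,700 = $302,183.
Year 1: ⌊$322,883 × 200%/9⌋ = $71,751. Book value $251,132.
Year 2: ⌊$251,132 × 200%/9⌋ = $55,807. Book value $195,325.
Year 3: ⌊$195,325 × 200%/9⌋ = $43,405. Book value $151,920.
Year 4: ⌊$151,920 × 200%/9⌋ = $33,760. Book value $118,160.
Year 5: ⌊$118,160 × 200%/9⌋ = $26,257. Book value $91,903.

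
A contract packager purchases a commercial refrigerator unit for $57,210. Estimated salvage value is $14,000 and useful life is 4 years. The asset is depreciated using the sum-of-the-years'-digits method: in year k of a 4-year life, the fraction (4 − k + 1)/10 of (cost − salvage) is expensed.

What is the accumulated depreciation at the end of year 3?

$38,889

Depreciable base = $57,210 − $14,000 = $43,210.
Sum of the years' digits = 4+3+2+1 = 10.
Year 1: $43,210 × 4/10 = $17,284. Book value $39,926.
Year 2: $43,210 × 3/10 = $12,963. Book value $26,963.
Year 3: $43,210 × 2/10 = $8,642. Book value $18,321.
Accumulated through year 3 = $57,210 − $18,321 = $38,889.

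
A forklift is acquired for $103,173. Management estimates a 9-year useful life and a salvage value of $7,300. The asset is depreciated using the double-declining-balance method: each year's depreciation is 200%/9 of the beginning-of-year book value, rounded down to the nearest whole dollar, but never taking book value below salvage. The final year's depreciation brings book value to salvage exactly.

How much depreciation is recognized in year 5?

$8,390

Depreciable base = $103,173 − $7,300 = $95,873.
Year 1: ⌊$103,173 × 200%/9⌋ = $22,927. Book value $80,246.
Year 2: ⌊$80,246 × 200%/9⌋ = $17,832. Book value $62,414.
Year 3: ⌊$62,414 × 200%/9⌋ = $13,869. Book value $48,545.
Year 4: ⌊$48,545 × 200%/9⌋ = $10,787. Book value $37,758.
Year 5: ⌊$37,758 × 200%/9⌋ = $8,390. Book value $29,368.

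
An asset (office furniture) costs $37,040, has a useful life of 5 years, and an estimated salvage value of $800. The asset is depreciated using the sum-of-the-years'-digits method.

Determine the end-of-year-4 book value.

$3,216

Depreciable base = $37,040 − $800 = $36,240.
Sum of the years' digits = 5+4+3+2+1 = 15.
Year 1: $36,240 × 5/15 = $12,080. Book value $24,960.
Year 2: $36,240 × 4/15 = $9,664. Book value $15,296.
Year 3: $36,240 × 3/15 = $7,248. Book value $8,048.
Year 4: $36,240 × 2/15 = $4,832. Book value $3,216.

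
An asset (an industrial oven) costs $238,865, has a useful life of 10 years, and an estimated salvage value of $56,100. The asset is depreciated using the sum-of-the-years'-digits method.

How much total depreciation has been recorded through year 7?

Depreciable base = $238,865 − $56,100 = $182,765.
Sum of the years' digits = 10+9+8+7+6+5+4+3+2+1 = 55.
Year 1: $182,765 × 10/55 = $33,230. Book value $205,635.
Year 2: $182,765 × 9/55 = $29,907. Book value $175,728.
Year 3: $182,765 × 8/55 = $26,584. Book value $149,144.
Year 4: $182,765 × 7/55 = $23,261. Book value $125,883.
Year 5: $182,765 × 6/55 = $19,938. Book value $105,945.
Year 6: $182,765 × 5/55 = $16,615. Book value $89,330.
Year 7: $182,765 × 4/55 = $13,292. Book value $76,038.
Accumulated through year 7 = $238,865 − $76,038 = $162,827.

$162,827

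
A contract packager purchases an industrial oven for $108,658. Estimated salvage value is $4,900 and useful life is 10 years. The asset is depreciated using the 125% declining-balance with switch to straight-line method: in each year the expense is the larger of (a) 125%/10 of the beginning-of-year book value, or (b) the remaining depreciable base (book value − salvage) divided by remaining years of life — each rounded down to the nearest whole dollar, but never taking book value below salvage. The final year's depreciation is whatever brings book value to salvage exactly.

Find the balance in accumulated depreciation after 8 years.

$84,360

Depreciable base = $108,658 − $4,900 = $103,758.
Year 1: DB = ⌊$108,658 × 125%/10⌋ = $13,582; SL = ⌊$103,758/10⌋ = $10,375 → take DB $13,582. Book value $95,076.
Year 2: DB = ⌊$95,076 × 125%/10⌋ = $11,884; SL = ⌊$90,176/9⌋ = $10,019 → take DB $11,884. Book value $83,192.
Year 3: DB = ⌊$83,192 × 125%/10⌋ = $10,399; SL = ⌊$78,292/8⌋ = $9,786 → take DB $10,399. Book value $72,793.
Year 4: DB = ⌊$72,793 × 125%/10⌋ = $9,099; SL = ⌊$67,893/7⌋ = $9,699 → take SL $9,699. Book value $63,094.
Year 5: DB = ⌊$63,094 × 125%/10⌋ = $7,886; SL = ⌊$58,194/6⌋ = $9,699 → take SL $9,699. Book value $53,395.
Year 6: DB = ⌊$53,395 × 125%/10⌋ = $6,674; SL = ⌊$48,495/5⌋ = $9,699 → take SL $9,699. Book value $43,696.
Year 7: DB = ⌊$43,696 × 125%/10⌋ = $5,462; SL = ⌊$38,796/4⌋ = $9,699 → take SL $9,699. Book value $33,997.
Year 8: DB = ⌊$33,997 × 125%/10⌋ = $4,249; SL = ⌊$29,097/3⌋ = $9,699 → take SL $9,699. Book value $24,298.
Accumulated through year 8 = $108,658 − $24,298 = $84,360.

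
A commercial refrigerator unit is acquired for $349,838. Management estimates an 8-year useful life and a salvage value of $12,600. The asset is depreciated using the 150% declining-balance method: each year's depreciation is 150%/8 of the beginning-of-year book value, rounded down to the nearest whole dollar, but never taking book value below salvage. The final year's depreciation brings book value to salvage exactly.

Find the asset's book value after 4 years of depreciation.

$152,464

Depreciable base = $349,838 − $12,600 = $337,238.
Year 1: ⌊$349,838 × 150%/8⌋ = $65,594. Book value $284,244.
Year 2: ⌊$284,244 × 150%/8⌋ = $53,295. Book value $230,949.
Year 3: ⌊$230,949 × 150%/8⌋ = $43,302. Book value $187,647.
Year 4: ⌊$187,647 × 150%/8⌋ = $35,183. Book value $152,464.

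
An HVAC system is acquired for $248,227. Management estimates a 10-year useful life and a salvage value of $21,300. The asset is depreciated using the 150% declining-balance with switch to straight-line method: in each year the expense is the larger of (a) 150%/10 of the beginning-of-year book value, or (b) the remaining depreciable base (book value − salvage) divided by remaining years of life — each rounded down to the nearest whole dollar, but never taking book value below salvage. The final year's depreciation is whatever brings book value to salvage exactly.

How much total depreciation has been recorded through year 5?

Depreciable base = $248,227 − $21,300 = $226,927.
Year 1: DB = ⌊$248,227 × 150%/10⌋ = $37,234; SL = ⌊$226,927/10⌋ = $22,692 → take DB $37,234. Book value $210,993.
Year 2: DB = ⌊$210,993 × 150%/10⌋ = $31,648; SL = ⌊$189,693/9⌋ = $21,077 → take DB $31,648. Book value $179,345.
Year 3: DB = ⌊$179,345 × 150%/10⌋ = $26,901; SL = ⌊$158,045/8⌋ = $19,755 → take DB $26,901. Book value $152,444.
Year 4: DB = ⌊$152,444 × 150%/10⌋ = $22,866; SL = ⌊$131,144/7⌋ = $18,734 → take DB $22,866. Book value $129,578.
Year 5: DB = ⌊$129,578 × 150%/10⌋ = $19,436; SL = ⌊$108,278/6⌋ = $18,046 → take DB $19,436. Book value $110,142.
Accumulated through year 5 = $248,227 − $110,142 = $138,085.

$138,085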